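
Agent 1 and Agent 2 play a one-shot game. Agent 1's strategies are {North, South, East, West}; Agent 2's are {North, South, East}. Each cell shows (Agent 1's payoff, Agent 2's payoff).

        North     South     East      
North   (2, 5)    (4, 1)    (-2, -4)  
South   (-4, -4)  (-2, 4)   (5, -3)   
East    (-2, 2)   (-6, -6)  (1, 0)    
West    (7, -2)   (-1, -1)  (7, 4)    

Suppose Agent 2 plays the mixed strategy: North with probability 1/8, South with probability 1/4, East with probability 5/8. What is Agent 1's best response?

Agent 1's best reply maximizes expected payoff against the mix.
North: (1/8)·2 + (1/4)·4 + (5/8)·(-2) = 0
South: (1/8)·(-4) + (1/4)·(-2) + (5/8)·5 = 17/8
East: (1/8)·(-2) + (1/4)·(-6) + (5/8)·1 = -9/8
West: (1/8)·7 + (1/4)·(-1) + (5/8)·7 = 5
Highest expected payoff is 5, from West.

West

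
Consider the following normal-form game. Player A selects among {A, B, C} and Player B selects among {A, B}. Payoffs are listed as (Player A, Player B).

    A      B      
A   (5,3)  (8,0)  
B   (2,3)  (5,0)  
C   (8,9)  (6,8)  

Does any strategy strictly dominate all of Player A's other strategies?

No strictly dominant strategy

Check whether one of Player A's strategies beats all alternatives regardless of what the opponent does.
A is not dominant: against A, C gives 8 > 5.
B is not dominant: against A, A gives 5 > 2.
C is not dominant: against B, A gives 8 > 6.
No single strategy is best against every opponent action.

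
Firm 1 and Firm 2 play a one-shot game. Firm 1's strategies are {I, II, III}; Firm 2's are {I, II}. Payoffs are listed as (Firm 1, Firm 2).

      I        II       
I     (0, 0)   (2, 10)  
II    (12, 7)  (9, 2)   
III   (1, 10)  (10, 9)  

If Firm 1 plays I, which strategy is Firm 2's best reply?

II

With Firm 1 fixed at I, Firm 2's payoffs are: I → 0, II → 10.
The maximum is 10, achieved by II.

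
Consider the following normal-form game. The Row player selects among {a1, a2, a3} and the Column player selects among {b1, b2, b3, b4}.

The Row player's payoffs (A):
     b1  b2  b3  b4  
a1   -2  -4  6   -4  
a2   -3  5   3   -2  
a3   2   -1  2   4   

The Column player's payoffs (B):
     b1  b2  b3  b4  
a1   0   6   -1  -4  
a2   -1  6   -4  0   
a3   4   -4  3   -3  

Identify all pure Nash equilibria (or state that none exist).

(a2, b2) and (a3, b1)

Find each player's best response to every opponent strategy; NE are the intersections.
The Row player's best responses — vs b1: a3 (payoff 2); vs b2: a2 (payoff 5); vs b3: a1 (payoff 6); vs b4: a3 (payoff 4).
The Column player's best responses — vs a1: b2 (payoff 6); vs a2: b2 (payoff 6); vs a3: b1 (payoff 4).
Mutual best responses occur at (a2, b2) and (a3, b1); at each, neither player gains by switching.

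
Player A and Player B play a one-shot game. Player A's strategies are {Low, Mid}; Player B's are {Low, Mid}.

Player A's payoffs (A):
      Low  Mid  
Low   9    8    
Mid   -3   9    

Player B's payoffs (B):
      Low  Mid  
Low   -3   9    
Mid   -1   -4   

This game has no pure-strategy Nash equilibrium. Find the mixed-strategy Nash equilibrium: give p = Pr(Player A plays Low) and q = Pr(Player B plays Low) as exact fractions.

p = 1/5, q = 1/13

In a mixed NE each player is indifferent between their pure strategies, so the opponent's mix sets the indifference.
Player B indifferent between Low and Mid: p·(-3) + (1−p)·(-1) = p·9 + (1−p)·(-4) ⟹ (-1) + (-2)p = (-4) + 13p ⟹ p = 1/5.
Player A indifferent between Low and Mid: q·9 + (1−q)·8 = q·(-3) + (1−q)·9 ⟹ 8 + 1q = 9 + (-12)q ⟹ q = 1/13.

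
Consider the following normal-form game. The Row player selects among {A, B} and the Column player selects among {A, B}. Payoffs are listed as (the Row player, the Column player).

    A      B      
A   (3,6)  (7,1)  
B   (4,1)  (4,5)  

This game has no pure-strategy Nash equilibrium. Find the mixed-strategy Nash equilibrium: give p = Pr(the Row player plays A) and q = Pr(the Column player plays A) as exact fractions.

p = 4/9, q = 3/4

Each player's mixing probability is pinned down by making the *other* player indifferent.
The Column player indifferent between A and B: p·6 + (1−p)·1 = p·1 + (1−p)·5 ⟹ 1 + 5p = 5 + (-4)p ⟹ p = 4/9.
The Row player indifferent between A and B: q·3 + (1−q)·7 = q·4 + (1−q)·4 ⟹ 7 + (-4)q = 4 + 0q ⟹ q = 3/4.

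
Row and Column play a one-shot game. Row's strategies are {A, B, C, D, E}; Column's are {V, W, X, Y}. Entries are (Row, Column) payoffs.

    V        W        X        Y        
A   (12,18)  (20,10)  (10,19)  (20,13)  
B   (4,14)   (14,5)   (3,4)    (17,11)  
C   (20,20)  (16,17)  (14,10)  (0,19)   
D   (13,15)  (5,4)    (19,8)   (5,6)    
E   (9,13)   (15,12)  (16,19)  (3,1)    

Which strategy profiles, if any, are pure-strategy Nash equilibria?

A profile is a Nash equilibrium when each player is best-responding to the other.
Row's best responses — vs V: C (payoff 20); vs W: A (payoff 20); vs X: D (payoff 19); vs Y: A (payoff 20).
Column's best responses — vs A: X (payoff 19); vs B: V (payoff 14); vs C: V (payoff 20); vs D: V (payoff 15); vs E: X (payoff 19).
The only mutual best response is (C, V); neither player gains by switching there.

(C, V)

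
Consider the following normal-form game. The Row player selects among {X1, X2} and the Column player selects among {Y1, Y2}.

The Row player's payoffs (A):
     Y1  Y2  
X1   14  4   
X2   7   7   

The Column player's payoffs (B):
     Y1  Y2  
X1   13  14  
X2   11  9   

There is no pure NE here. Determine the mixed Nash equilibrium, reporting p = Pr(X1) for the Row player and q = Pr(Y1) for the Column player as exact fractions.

Each player's mixing probability is pinned down by making the *other* player indifferent.
The Column player indifferent between Y1 and Y2: p·13 + (1−p)·11 = p·14 + (1−p)·9 ⟹ 11 + 2p = 9 + 5p ⟹ p = 2/3.
The Row player indifferent between X1 and X2: q·14 + (1−q)·4 = q·7 + (1−q)·7 ⟹ 4 + 10q = 7 + 0q ⟹ q = 3/10.

p = 2/3, q = 3/10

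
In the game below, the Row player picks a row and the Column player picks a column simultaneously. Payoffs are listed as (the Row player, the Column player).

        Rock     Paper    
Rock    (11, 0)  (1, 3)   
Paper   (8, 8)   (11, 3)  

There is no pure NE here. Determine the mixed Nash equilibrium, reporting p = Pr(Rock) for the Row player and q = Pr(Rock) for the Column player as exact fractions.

In a mixed NE each player is indifferent between their pure strategies, so the opponent's mix sets the indifference.
The Column player indifferent between Rock and Paper: p·0 + (1−p)·8 = p·3 + (1−p)·3 ⟹ 8 + (-8)p = 3 + 0p ⟹ p = 5/8.
The Row player indifferent between Rock and Paper: q·11 + (1−q)·1 = q·8 + (1−q)·11 ⟹ 1 + 10q = 11 + (-3)q ⟹ q = 10/13.

p = 5/8, q = 10/13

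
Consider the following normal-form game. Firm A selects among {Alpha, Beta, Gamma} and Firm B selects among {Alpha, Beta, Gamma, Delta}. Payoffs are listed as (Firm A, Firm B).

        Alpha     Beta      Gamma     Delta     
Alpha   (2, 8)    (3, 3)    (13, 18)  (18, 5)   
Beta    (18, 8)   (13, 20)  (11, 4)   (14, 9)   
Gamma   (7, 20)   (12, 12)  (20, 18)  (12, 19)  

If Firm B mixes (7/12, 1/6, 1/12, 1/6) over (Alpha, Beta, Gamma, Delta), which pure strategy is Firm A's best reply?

Beta

Compute Firm A's expected payoff from each pure strategy against the given mix.
Alpha: (7/12)·2 + (1/6)·3 + (1/12)·13 + (1/6)·18 = 23/4
Beta: (7/12)·18 + (1/6)·13 + (1/12)·11 + (1/6)·14 = 191/12
Gamma: (7/12)·7 + (1/6)·12 + (1/12)·20 + (1/6)·12 = 39/4
Highest expected payoff is 191/12, from Beta.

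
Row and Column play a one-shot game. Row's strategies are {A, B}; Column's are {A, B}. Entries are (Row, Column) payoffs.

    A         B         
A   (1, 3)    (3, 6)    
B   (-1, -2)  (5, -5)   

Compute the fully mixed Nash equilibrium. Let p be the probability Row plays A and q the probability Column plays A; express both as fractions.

In a mixed NE each player is indifferent between their pure strategies, so the opponent's mix sets the indifference.
Column indifferent between A and B: p·3 + (1−p)·(-2) = p·6 + (1−p)·(-5) ⟹ (-2) + 5p = (-5) + 11p ⟹ p = 1/2.
Row indifferent between A and B: q·1 + (1−q)·3 = q·(-1) + (1−q)·5 ⟹ 3 + (-2)q = 5 + (-6)q ⟹ q = 1/2.

p = 1/2, q = 1/2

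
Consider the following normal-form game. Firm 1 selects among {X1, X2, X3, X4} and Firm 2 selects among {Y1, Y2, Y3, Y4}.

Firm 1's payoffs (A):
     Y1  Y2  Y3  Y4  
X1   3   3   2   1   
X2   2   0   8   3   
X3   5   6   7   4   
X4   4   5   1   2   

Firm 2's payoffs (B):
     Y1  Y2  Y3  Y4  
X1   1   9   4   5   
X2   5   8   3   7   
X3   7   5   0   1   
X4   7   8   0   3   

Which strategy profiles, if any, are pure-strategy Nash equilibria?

(X3, Y1)

A profile is a Nash equilibrium when each player is best-responding to the other.
Firm 1's best responses — vs Y1: X3 (payoff 5); vs Y2: X3 (payoff 6); vs Y3: X2 (payoff 8); vs Y4: X3 (payoff 4).
Firm 2's best responses — vs X1: Y2 (payoff 9); vs X2: Y2 (payoff 8); vs X3: Y1 (payoff 7); vs X4: Y2 (payoff 8).
The only mutual best response is (X3, Y1); neither player gains by switching there.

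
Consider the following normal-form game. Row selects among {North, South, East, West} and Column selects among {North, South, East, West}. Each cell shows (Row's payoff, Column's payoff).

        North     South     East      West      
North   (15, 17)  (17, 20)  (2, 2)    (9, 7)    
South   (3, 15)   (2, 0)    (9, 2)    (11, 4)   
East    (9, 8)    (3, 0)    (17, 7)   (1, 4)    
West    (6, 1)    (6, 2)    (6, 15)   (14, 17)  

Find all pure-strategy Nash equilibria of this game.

(North, South) and (West, West)

A profile is a Nash equilibrium when each player is best-responding to the other.
Row's best responses — vs North: North (payoff 15); vs South: North (payoff 17); vs East: East (payoff 17); vs West: West (payoff 14).
Column's best responses — vs North: South (payoff 20); vs South: North (payoff 15); vs East: North (payoff 8); vs West: West (payoff 17).
Mutual best responses occur at (North, South) and (West, West); at each, neither player gains by switching.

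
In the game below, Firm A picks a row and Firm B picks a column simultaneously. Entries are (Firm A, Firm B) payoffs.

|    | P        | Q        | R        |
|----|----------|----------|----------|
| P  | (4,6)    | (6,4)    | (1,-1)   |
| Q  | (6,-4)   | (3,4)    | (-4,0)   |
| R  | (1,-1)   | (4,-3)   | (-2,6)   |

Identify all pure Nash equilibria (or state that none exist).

No pure-strategy Nash equilibrium

A profile is a Nash equilibrium when each player is best-responding to the other.
Firm A's best responses — vs P: Q (payoff 6); vs Q: P (payoff 6); vs R: P (payoff 1).
Firm B's best responses — vs P: P (payoff 6); vs Q: Q (payoff 4); vs R: R (payoff 6).
No cell has both players best-responding. For instance, Firm A's best reply to Q is P, but against P Firm B prefers P over Q.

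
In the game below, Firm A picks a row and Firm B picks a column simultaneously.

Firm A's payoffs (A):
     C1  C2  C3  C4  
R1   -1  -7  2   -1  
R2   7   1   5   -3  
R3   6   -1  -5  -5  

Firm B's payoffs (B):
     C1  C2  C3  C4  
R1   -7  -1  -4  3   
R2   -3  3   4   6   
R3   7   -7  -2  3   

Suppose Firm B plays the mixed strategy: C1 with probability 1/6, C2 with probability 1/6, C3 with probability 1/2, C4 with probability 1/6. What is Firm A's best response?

R2

Compute Firm A's expected payoff from each pure strategy against the given mix.
R1: (1/6)·(-1) + (1/6)·(-7) + (1/2)·2 + (1/6)·(-1) = -1/2
R2: (1/6)·7 + (1/6)·1 + (1/2)·5 + (1/6)·(-3) = 10/3
R3: (1/6)·6 + (1/6)·(-1) + (1/2)·(-5) + (1/6)·(-5) = -5/2
Highest expected payoff is 10/3, from R2.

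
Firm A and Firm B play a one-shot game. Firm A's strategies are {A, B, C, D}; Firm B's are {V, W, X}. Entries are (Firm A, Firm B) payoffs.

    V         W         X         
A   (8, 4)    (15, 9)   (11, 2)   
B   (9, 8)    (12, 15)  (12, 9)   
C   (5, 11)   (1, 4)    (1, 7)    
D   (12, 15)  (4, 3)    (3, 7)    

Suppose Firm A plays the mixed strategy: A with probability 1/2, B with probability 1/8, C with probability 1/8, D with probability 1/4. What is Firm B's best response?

Compute Firm B's expected payoff from each pure strategy against the given mix.
V: (1/2)·4 + (1/8)·8 + (1/8)·11 + (1/4)·15 = 65/8
W: (1/2)·9 + (1/8)·15 + (1/8)·4 + (1/4)·3 = 61/8
X: (1/2)·2 + (1/8)·9 + (1/8)·7 + (1/4)·7 = 19/4
Highest expected payoff is 65/8, from V.

V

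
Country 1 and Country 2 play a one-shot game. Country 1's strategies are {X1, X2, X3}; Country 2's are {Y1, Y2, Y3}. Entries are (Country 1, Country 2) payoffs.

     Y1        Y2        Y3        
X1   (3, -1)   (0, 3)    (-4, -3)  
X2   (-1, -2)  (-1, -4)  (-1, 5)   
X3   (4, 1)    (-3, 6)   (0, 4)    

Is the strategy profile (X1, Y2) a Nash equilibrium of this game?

Holding Country 2 at Y2: Country 1 gets 0 from X1, versus -1 from X2, -3 from X3. No profitable deviation for Country 1.
Holding Country 1 at X1: Country 2 gets 3 from Y2, versus -1 from Y1, -3 from Y3. No profitable deviation for Country 2 either.

Yes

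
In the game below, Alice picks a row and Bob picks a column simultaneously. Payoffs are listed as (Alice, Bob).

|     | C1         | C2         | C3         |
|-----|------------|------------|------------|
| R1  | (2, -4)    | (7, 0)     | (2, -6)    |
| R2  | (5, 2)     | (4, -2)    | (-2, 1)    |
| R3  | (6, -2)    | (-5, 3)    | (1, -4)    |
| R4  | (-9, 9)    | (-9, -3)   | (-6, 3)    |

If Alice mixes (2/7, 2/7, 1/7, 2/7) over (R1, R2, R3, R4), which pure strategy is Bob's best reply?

Compute Bob's expected payoff from each pure strategy against the given mix.
C1: (2/7)·(-4) + (2/7)·2 + (1/7)·(-2) + (2/7)·9 = 12/7
C2: (2/7)·0 + (2/7)·(-2) + (1/7)·3 + (2/7)·(-3) = -1
C3: (2/7)·(-6) + (2/7)·1 + (1/7)·(-4) + (2/7)·3 = -8/7
Highest expected payoff is 12/7, from C1.

C1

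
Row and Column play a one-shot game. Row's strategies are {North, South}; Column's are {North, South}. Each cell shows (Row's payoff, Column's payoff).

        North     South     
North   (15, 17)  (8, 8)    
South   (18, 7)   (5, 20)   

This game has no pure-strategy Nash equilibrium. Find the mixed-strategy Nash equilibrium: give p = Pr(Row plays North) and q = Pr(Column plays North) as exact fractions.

In a mixed NE each player is indifferent between their pure strategies, so the opponent's mix sets the indifference.
Column indifferent between North and South: p·17 + (1−p)·7 = p·8 + (1−p)·20 ⟹ 7 + 10p = 20 + (-12)p ⟹ p = 13/22.
Row indifferent between North and South: q·15 + (1−q)·8 = q·18 + (1−q)·5 ⟹ 8 + 7q = 5 + 13q ⟹ q = 1/2.

p = 13/22, q = 1/2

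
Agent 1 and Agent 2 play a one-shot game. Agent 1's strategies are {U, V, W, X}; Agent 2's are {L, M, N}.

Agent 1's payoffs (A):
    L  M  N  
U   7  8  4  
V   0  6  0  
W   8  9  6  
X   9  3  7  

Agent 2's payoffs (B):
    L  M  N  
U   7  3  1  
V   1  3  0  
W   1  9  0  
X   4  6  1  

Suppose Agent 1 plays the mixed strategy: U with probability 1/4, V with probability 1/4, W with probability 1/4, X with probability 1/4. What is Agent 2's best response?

M

Compute Agent 2's expected payoff from each pure strategy against the given mix.
L: (1/4)·7 + (1/4)·1 + (1/4)·1 + (1/4)·4 = 13/4
M: (1/4)·3 + (1/4)·3 + (1/4)·9 + (1/4)·6 = 21/4
N: (1/4)·1 + (1/4)·0 + (1/4)·0 + (1/4)·1 = 1/2
Highest expected payoff is 21/4, from M.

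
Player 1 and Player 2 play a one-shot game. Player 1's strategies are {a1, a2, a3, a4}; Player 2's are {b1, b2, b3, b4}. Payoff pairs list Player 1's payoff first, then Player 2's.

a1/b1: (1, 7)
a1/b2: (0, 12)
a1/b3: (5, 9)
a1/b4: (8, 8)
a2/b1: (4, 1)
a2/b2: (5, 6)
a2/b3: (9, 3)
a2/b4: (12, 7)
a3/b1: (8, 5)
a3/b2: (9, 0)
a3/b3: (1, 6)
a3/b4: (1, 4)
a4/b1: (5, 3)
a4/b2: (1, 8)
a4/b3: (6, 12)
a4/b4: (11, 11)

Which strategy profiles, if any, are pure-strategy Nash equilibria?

(a2, b4)

Find each player's best response to every opponent strategy; NE are the intersections.
Player 1's best responses — vs b1: a3 (payoff 8); vs b2: a3 (payoff 9); vs b3: a2 (payoff 9); vs b4: a2 (payoff 12).
Player 2's best responses — vs a1: b2 (payoff 12); vs a2: b4 (payoff 7); vs a3: b3 (payoff 6); vs a4: b3 (payoff 12).
The only mutual best response is (a2, b4); neither player gains by switching there.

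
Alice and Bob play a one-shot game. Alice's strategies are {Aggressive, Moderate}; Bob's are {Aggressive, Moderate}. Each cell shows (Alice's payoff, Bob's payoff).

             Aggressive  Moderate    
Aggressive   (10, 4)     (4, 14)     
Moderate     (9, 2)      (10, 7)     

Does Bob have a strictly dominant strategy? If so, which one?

Moderate

Check whether one of Bob's strategies beats all alternatives regardless of what the opponent does.
Moderate strictly dominates: vs Aggressive: 14 > 4; vs Moderate: 7 > 2.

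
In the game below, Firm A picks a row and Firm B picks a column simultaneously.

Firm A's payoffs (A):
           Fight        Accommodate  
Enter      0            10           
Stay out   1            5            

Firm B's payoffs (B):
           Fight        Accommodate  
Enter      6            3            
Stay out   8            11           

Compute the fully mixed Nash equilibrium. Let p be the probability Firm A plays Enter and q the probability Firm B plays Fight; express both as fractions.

Each player's mixing probability is pinned down by making the *other* player indifferent.
Firm B indifferent between Fight and Accommodate: p·6 + (1−p)·8 = p·3 + (1−p)·11 ⟹ 8 + (-2)p = 11 + (-8)p ⟹ p = 1/2.
Firm A indifferent between Enter and Stay out: q·0 + (1−q)·10 = q·1 + (1−q)·5 ⟹ 10 + (-10)q = 5 + (-4)q ⟹ q = 5/6.

p = 1/2, q = 5/6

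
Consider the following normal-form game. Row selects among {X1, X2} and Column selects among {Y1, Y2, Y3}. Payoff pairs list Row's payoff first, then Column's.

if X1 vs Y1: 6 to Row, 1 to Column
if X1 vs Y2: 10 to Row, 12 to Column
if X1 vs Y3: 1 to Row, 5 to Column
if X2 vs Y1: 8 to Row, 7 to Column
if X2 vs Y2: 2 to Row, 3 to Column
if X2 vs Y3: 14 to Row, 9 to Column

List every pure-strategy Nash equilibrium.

Check mutual best responses: a cell is a NE iff neither player can gain by unilaterally deviating.
Row's best responses — vs Y1: X2 (payoff 8); vs Y2: X1 (payoff 10); vs Y3: X2 (payoff 14).
Column's best responses — vs X1: Y2 (payoff 12); vs X2: Y3 (payoff 9).
Mutual best responses occur at (X1, Y2) and (X2, Y3); at each, neither player gains by switching.

(X1, Y2) and (X2, Y3)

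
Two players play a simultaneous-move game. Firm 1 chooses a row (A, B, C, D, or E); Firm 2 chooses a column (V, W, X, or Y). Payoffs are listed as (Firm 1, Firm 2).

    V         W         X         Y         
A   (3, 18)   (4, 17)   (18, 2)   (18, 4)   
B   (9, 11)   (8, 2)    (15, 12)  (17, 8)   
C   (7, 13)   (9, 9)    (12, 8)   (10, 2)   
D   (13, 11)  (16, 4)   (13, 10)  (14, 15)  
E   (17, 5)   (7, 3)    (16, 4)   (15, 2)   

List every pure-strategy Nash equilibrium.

(E, V)

Check mutual best responses: a cell is a NE iff neither player can gain by unilaterally deviating.
Firm 1's best responses — vs V: E (payoff 17); vs W: D (payoff 16); vs X: A (payoff 18); vs Y: A (payoff 18).
Firm 2's best responses — vs A: V (payoff 18); vs B: X (payoff 12); vs C: V (payoff 13); vs D: Y (payoff 15); vs E: V (payoff 5).
The only mutual best response is (E, V); neither player gains by switching there.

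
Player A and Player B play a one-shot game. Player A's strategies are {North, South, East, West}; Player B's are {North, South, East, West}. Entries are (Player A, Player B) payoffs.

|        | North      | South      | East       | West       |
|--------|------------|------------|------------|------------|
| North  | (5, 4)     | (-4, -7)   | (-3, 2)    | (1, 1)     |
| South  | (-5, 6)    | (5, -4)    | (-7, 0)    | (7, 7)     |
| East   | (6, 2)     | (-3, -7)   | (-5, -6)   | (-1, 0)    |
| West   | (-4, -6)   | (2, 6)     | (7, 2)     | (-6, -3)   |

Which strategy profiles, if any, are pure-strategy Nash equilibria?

(South, West) and (East, North)

A profile is a Nash equilibrium when each player is best-responding to the other.
Player A's best responses — vs North: East (payoff 6); vs South: South (payoff 5); vs East: West (payoff 7); vs West: South (payoff 7).
Player B's best responses — vs North: North (payoff 4); vs South: West (payoff 7); vs East: North (payoff 2); vs West: South (payoff 6).
Mutual best responses occur at (South, West) and (East, North); at each, neither player gains by switching.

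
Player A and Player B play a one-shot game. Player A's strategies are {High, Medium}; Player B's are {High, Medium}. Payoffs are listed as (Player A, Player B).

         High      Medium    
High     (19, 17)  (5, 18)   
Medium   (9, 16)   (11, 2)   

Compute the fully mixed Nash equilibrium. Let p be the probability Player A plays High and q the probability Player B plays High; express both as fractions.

Each player's mixing probability is pinned down by making the *other* player indifferent.
Player B indifferent between High and Medium: p·17 + (1−p)·16 = p·18 + (1−p)·2 ⟹ 16 + 1p = 2 + 16p ⟹ p = 14/15.
Player A indifferent between High and Medium: q·19 + (1−q)·5 = q·9 + (1−q)·11 ⟹ 5 + 14q = 11 + (-2)q ⟹ q = 3/8.

p = 14/15, q = 3/8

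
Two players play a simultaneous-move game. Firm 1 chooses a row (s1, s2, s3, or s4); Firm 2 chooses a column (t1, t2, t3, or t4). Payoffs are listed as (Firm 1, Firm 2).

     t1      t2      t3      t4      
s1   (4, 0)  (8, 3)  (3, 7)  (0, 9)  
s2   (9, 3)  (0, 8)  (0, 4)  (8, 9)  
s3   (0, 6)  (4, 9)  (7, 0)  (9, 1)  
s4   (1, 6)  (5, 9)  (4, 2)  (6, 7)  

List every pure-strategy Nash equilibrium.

There is no pure-strategy Nash equilibrium

Check mutual best responses: a cell is a NE iff neither player can gain by unilaterally deviating.
Firm 1's best responses — vs t1: s2 (payoff 9); vs t2: s1 (payoff 8); vs t3: s3 (payoff 7); vs t4: s3 (payoff 9).
Firm 2's best responses — vs s1: t4 (payoff 9); vs s2: t4 (payoff 9); vs s3: t2 (payoff 9); vs s4: t2 (payoff 9).
No cell has both players best-responding. For instance, Firm 1's best reply to t3 is s3, but against s3 Firm 2 prefers t2 over t3.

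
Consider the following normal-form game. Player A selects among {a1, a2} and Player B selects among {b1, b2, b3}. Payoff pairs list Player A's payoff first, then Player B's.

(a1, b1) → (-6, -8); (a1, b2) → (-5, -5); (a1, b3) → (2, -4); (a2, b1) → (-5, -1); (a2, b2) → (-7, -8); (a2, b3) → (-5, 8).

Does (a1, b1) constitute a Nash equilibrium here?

No

Holding Player B at b1: Player A gets -6 from a1 but could get -5 by switching to a2. Player A has a profitable deviation.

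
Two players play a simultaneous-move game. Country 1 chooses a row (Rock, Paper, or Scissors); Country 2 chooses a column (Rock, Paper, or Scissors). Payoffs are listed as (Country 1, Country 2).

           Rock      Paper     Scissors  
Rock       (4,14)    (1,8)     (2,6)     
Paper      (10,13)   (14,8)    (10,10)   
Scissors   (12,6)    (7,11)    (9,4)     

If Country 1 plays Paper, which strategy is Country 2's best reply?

Rock

With Country 1 fixed at Paper, Country 2's payoffs are: Rock → 13, Paper → 8, Scissors → 10.
The maximum is 13, achieved by Rock.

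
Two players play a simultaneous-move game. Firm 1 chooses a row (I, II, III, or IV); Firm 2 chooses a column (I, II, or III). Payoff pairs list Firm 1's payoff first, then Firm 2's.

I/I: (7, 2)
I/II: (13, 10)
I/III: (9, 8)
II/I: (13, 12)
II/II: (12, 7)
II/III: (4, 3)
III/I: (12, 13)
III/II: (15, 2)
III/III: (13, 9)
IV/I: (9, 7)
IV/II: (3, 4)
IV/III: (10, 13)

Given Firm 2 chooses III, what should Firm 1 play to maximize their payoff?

With Firm 2 fixed at III, Firm 1's payoffs are: I → 9, II → 4, III → 13, IV → 10.
The maximum is 13, achieved by III.

III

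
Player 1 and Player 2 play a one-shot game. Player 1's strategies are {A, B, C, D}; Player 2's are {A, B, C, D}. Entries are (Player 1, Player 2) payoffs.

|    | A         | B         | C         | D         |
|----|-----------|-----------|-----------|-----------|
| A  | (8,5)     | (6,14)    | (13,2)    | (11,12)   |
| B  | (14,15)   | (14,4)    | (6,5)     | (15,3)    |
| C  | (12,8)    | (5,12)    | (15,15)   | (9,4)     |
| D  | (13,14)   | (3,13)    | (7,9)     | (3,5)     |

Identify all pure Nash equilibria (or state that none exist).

(B, A) and (C, C)

A profile is a Nash equilibrium when each player is best-responding to the other.
Player 1's best responses — vs A: B (payoff 14); vs B: B (payoff 14); vs C: C (payoff 15); vs D: B (payoff 15).
Player 2's best responses — vs A: B (payoff 14); vs B: A (payoff 15); vs C: C (payoff 15); vs D: A (payoff 14).
Mutual best responses occur at (B, A) and (C, C); at each, neither player gains by switching.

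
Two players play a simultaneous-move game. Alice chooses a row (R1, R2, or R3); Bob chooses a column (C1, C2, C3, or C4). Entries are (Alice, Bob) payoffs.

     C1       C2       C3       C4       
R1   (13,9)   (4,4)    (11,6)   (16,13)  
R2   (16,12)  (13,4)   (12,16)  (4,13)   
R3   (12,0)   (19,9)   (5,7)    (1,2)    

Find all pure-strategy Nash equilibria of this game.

Check mutual best responses: a cell is a NE iff neither player can gain by unilaterally deviating.
Alice's best responses — vs C1: R2 (payoff 16); vs C2: R3 (payoff 19); vs C3: R2 (payoff 12); vs C4: R1 (payoff 16).
Bob's best responses — vs R1: C4 (payoff 13); vs R2: C3 (payoff 16); vs R3: C2 (payoff 9).
Mutual best responses occur at (R1, C4), (R2, C3), and (R3, C2); at each, neither player gains by switching.

(R1, C4), (R2, C3), and (R3, C2)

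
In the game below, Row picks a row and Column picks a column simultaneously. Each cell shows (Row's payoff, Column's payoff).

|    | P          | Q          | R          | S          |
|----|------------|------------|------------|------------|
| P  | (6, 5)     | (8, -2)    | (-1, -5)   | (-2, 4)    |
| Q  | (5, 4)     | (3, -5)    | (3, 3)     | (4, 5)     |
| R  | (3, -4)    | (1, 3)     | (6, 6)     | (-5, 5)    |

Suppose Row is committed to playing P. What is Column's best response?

With Row fixed at P, Column's payoffs are: P → 5, Q → -2, R → -5, S → 4.
The maximum is 5, achieved by P.

P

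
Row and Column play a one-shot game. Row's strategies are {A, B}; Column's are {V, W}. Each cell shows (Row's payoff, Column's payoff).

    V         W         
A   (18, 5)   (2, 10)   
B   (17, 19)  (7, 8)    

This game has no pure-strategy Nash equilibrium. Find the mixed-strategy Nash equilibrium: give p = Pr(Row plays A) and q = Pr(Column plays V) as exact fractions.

p = 11/16, q = 5/6

In a mixed NE each player is indifferent between their pure strategies, so the opponent's mix sets the indifference.
Column indifferent between V and W: p·5 + (1−p)·19 = p·10 + (1−p)·8 ⟹ 19 + (-14)p = 8 + 2p ⟹ p = 11/16.
Row indifferent between A and B: q·18 + (1−q)·2 = q·17 + (1−q)·7 ⟹ 2 + 16q = 7 + 10q ⟹ q = 5/6.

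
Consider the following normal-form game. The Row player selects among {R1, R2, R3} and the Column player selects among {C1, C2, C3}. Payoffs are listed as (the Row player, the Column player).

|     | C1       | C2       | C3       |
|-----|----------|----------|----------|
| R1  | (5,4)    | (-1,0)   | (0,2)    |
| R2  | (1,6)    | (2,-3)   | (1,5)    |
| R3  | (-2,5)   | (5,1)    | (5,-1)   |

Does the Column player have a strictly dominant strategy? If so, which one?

A strategy is strictly dominant if it gives the Column player a strictly higher payoff than every other strategy, against every choice by the opponent.
C1 strictly dominates: vs R1: 4 > each of {0, 2}; vs R2: 6 > each of {-3, 5}; vs R3: 5 > each of {1, -1}.

C1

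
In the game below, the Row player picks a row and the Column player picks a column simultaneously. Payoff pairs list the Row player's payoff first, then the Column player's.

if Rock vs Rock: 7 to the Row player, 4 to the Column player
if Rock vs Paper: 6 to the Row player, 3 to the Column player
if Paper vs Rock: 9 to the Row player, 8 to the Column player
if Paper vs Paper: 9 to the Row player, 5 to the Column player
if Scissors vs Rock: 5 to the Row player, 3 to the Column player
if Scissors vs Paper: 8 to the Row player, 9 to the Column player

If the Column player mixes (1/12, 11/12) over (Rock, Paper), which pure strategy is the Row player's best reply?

Paper

The Row player's best reply maximizes expected payoff against the mix.
Rock: (1/12)·7 + (11/12)·6 = 73/12
Paper: (1/12)·9 + (11/12)·9 = 9
Scissors: (1/12)·5 + (11/12)·8 = 31/4
Highest expected payoff is 9, from Paper.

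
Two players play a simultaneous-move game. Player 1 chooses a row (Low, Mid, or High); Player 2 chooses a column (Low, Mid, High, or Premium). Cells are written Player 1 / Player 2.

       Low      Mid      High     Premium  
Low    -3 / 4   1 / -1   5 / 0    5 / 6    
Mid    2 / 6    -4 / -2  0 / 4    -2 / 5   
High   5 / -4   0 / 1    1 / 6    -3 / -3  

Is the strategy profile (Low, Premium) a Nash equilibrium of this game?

Yes

Holding Player 2 at Premium: Player 1 gets 5 from Low, versus -2 from Mid, -3 from High. No profitable deviation for Player 1.
Holding Player 1 at Low: Player 2 gets 6 from Premium, versus 4 from Low, -1 from Mid, 0 from High. No profitable deviation for Player 2 either.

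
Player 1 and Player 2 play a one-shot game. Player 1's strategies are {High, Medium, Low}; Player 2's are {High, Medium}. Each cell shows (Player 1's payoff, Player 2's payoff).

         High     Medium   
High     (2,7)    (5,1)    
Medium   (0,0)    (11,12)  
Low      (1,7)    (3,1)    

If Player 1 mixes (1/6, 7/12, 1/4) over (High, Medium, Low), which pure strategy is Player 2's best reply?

Player 2's best reply maximizes expected payoff against the mix.
High: (1/6)·7 + (7/12)·0 + (1/4)·7 = 35/12
Medium: (1/6)·1 + (7/12)·12 + (1/4)·1 = 89/12
Highest expected payoff is 89/12, from Medium.

Medium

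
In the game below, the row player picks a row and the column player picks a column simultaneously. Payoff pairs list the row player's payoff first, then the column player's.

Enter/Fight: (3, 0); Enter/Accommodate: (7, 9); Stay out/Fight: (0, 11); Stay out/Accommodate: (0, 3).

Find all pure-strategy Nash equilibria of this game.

Check mutual best responses: a cell is a NE iff neither player can gain by unilaterally deviating.
The row player's best responses — vs Fight: Enter (payoff 3); vs Accommodate: Enter (payoff 7).
The column player's best responses — vs Enter: Accommodate (payoff 9); vs Stay out: Fight (payoff 11).
The only mutual best response is (Enter, Accommodate); neither player gains by switching there.

(Enter, Accommodate)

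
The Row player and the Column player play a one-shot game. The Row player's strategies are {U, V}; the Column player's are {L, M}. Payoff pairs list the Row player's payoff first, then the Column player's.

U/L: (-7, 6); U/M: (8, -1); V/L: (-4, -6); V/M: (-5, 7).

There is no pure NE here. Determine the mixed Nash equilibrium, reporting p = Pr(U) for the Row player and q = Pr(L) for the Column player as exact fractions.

p = 13/20, q = 13/16

Each player's mixing probability is pinned down by making the *other* player indifferent.
The Column player indifferent between L and M: p·6 + (1−p)·(-6) = p·(-1) + (1−p)·7 ⟹ (-6) + 12p = 7 + (-8)p ⟹ p = 13/20.
The Row player indifferent between U and V: q·(-7) + (1−q)·8 = q·(-4) + (1−q)·(-5) ⟹ 8 + (-15)q = (-5) + 1q ⟹ q = 13/16.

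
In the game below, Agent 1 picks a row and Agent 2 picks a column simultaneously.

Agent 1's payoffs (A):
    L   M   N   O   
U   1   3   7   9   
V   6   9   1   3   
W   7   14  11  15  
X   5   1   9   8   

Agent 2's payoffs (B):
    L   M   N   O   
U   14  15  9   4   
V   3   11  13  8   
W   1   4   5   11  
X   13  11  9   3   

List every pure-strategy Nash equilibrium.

A profile is a Nash equilibrium when each player is best-responding to the other.
Agent 1's best responses — vs L: W (payoff 7); vs M: W (payoff 14); vs N: W (payoff 11); vs O: W (payoff 15).
Agent 2's best responses — vs U: M (payoff 15); vs V: N (payoff 13); vs W: O (payoff 11); vs X: L (payoff 13).
The only mutual best response is (W, O); neither player gains by switching there.

(W, O)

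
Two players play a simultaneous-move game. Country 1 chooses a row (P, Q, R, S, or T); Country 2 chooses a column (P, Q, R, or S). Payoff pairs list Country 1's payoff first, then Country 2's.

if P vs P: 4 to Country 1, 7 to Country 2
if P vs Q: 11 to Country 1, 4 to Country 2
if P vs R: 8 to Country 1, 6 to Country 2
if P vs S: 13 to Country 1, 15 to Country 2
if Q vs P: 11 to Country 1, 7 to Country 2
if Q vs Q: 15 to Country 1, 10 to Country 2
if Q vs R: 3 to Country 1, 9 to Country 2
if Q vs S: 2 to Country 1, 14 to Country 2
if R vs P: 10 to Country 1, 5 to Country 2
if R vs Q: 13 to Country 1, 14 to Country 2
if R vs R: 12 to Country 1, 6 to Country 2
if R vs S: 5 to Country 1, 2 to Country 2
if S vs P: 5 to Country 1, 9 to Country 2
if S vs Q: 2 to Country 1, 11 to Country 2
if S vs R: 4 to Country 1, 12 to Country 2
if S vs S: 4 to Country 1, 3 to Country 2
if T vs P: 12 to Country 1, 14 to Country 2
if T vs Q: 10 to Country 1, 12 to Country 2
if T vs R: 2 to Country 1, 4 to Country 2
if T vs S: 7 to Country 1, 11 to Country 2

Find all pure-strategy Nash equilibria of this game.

(P, S) and (T, P)

Find each player's best response to every opponent strategy; NE are the intersections.
Country 1's best responses — vs P: T (payoff 12); vs Q: Q (payoff 15); vs R: R (payoff 12); vs S: P (payoff 13).
Country 2's best responses — vs P: S (payoff 15); vs Q: S (payoff 14); vs R: Q (payoff 14); vs S: R (payoff 12); vs T: P (payoff 14).
Mutual best responses occur at (P, S) and (T, P); at each, neither player gains by switching.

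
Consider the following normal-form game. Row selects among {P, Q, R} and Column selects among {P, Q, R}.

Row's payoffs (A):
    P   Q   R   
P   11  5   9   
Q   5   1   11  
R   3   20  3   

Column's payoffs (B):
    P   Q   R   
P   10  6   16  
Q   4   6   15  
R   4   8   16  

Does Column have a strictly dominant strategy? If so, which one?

R

Check whether one of Column's strategies beats all alternatives regardless of what the opponent does.
R strictly dominates: vs P: 16 > each of {10, 6}; vs Q: 15 > each of {4, 6}; vs R: 16 > each of {4, 8}.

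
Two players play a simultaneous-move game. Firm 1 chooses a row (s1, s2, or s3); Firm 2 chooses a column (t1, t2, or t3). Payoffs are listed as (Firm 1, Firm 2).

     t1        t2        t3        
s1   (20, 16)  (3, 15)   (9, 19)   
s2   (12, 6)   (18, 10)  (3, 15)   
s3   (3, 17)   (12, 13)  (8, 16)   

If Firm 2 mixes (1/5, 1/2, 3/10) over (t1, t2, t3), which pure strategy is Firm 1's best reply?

Firm 1's best reply maximizes expected payoff against the mix.
s1: (1/5)·20 + (1/2)·3 + (3/10)·9 = 41/5
s2: (1/5)·12 + (1/2)·18 + (3/10)·3 = 123/10
s3: (1/5)·3 + (1/2)·12 + (3/10)·8 = 9
Highest expected payoff is 123/10, from s2.

s2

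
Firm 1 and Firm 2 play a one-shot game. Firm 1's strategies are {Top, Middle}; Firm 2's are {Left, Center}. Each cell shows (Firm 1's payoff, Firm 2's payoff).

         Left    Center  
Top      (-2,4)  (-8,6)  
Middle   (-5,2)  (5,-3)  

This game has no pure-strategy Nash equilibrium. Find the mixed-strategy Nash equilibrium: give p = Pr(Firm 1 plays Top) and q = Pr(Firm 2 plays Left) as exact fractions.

Each player's mixing probability is pinned down by making the *other* player indifferent.
Firm 2 indifferent between Left and Center: p·4 + (1−p)·2 = p·6 + (1−p)·(-3) ⟹ 2 + 2p = (-3) + 9p ⟹ p = 5/7.
Firm 1 indifferent between Top and Middle: q·(-2) + (1−q)·(-8) = q·(-5) + (1−q)·5 ⟹ (-8) + 6q = 5 + (-10)q ⟹ q = 13/16.

p = 5/7, q = 13/16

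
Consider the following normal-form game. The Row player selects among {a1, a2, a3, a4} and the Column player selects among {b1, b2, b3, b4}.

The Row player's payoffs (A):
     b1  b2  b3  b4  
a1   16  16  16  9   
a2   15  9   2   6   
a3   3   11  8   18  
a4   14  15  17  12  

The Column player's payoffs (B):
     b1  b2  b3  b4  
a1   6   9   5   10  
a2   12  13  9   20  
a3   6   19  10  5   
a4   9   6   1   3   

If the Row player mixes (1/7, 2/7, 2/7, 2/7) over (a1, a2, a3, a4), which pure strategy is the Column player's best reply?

The Column player's best reply maximizes expected payoff against the mix.
b1: (1/7)·6 + (2/7)·12 + (2/7)·6 + (2/7)·9 = 60/7
b2: (1/7)·9 + (2/7)·13 + (2/7)·19 + (2/7)·6 = 85/7
b3: (1/7)·5 + (2/7)·9 + (2/7)·10 + (2/7)·1 = 45/7
b4: (1/7)·10 + (2/7)·20 + (2/7)·5 + (2/7)·3 = 66/7
Highest expected payoff is 85/7, from b2.

b2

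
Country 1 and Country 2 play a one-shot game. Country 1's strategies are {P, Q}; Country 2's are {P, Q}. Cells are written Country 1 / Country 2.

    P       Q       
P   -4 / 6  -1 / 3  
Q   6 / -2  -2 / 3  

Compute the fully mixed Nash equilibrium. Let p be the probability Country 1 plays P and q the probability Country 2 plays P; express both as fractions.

In a mixed NE each player is indifferent between their pure strategies, so the opponent's mix sets the indifference.
Country 2 indifferent between P and Q: p·6 + (1−p)·(-2) = p·3 + (1−p)·3 ⟹ (-2) + 8p = 3 + 0p ⟹ p = 5/8.
Country 1 indifferent between P and Q: q·(-4) + (1−q)·(-1) = q·6 + (1−q)·(-2) ⟹ (-1) + (-3)q = (-2) + 8q ⟹ q = 1/11.

p = 5/8, q = 1/11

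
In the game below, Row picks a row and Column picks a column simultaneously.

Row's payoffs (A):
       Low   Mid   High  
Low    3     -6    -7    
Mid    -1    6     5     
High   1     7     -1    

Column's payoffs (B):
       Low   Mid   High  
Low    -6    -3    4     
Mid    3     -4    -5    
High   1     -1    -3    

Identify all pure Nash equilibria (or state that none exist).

None

Find each player's best response to every opponent strategy; NE are the intersections.
Row's best responses — vs Low: Low (payoff 3); vs Mid: High (payoff 7); vs High: Mid (payoff 5).
Column's best responses — vs Low: High (payoff 4); vs Mid: Low (payoff 3); vs High: Low (payoff 1).
No cell has both players best-responding. For instance, Row's best reply to Mid is High, but against High Column prefers Low over Mid.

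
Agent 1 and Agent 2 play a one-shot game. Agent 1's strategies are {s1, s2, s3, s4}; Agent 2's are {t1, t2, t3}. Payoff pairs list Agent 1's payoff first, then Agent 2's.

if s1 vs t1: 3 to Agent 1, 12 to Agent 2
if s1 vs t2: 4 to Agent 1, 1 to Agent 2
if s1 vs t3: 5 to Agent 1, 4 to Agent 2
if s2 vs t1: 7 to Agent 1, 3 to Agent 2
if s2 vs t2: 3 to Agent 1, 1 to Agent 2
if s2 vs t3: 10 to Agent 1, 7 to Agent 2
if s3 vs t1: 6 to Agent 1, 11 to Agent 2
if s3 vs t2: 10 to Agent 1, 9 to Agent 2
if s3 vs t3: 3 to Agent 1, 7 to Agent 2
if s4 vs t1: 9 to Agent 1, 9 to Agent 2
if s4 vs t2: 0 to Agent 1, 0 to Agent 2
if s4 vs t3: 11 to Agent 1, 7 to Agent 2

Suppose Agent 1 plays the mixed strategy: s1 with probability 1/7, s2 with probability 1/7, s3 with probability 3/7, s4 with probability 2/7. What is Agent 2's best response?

t1

Agent 2's best reply maximizes expected payoff against the mix.
t1: (1/7)·12 + (1/7)·3 + (3/7)·11 + (2/7)·9 = 66/7
t2: (1/7)·1 + (1/7)·1 + (3/7)·9 + (2/7)·0 = 29/7
t3: (1/7)·4 + (1/7)·7 + (3/7)·7 + (2/7)·7 = 46/7
Highest expected payoff is 66/7, from t1.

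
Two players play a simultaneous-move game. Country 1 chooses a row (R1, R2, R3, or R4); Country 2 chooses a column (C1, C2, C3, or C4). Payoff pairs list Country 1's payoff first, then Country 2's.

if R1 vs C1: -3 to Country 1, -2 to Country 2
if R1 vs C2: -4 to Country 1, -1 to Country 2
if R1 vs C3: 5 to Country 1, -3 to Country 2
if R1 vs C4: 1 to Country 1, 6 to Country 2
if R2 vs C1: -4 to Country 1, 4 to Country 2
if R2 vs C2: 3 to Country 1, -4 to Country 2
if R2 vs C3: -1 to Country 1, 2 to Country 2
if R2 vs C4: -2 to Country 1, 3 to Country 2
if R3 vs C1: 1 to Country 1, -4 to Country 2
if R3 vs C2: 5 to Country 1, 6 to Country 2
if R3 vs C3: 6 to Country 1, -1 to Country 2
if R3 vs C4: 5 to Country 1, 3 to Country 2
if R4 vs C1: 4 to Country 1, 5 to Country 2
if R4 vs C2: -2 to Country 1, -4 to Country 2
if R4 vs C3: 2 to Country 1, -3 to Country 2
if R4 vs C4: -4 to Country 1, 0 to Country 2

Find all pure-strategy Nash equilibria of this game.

A profile is a Nash equilibrium when each player is best-responding to the other.
Country 1's best responses — vs C1: R4 (payoff 4); vs C2: R3 (payoff 5); vs C3: R3 (payoff 6); vs C4: R3 (payoff 5).
Country 2's best responses — vs R1: C4 (payoff 6); vs R2: C1 (payoff 4); vs R3: C2 (payoff 6); vs R4: C1 (payoff 5).
Mutual best responses occur at (R3, C2) and (R4, C1); at each, neither player gains by switching.

(R3, C2) and (R4, C1)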